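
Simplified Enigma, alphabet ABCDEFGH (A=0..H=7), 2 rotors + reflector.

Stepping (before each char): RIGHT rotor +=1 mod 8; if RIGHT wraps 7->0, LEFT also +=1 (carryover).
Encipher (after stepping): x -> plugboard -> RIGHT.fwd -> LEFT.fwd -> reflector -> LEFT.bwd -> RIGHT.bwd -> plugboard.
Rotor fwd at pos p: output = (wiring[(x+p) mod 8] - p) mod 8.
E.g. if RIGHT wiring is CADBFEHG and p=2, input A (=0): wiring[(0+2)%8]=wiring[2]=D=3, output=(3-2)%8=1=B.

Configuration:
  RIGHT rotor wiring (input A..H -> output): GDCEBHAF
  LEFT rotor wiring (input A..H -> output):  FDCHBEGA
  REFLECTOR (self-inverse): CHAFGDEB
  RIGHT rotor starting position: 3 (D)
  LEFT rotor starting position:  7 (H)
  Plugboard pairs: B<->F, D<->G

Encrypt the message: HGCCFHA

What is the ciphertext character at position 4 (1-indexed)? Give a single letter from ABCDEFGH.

Char 1 ('H'): step: R->4, L=7; H->plug->H->R->A->L->B->refl->H->L'->H->R'->F->plug->B
Char 2 ('G'): step: R->5, L=7; G->plug->D->R->B->L->G->refl->E->L'->C->R'->A->plug->A
Char 3 ('C'): step: R->6, L=7; C->plug->C->R->A->L->B->refl->H->L'->H->R'->B->plug->F
Char 4 ('C'): step: R->7, L=7; C->plug->C->R->E->L->A->refl->C->L'->F->R'->E->plug->E

E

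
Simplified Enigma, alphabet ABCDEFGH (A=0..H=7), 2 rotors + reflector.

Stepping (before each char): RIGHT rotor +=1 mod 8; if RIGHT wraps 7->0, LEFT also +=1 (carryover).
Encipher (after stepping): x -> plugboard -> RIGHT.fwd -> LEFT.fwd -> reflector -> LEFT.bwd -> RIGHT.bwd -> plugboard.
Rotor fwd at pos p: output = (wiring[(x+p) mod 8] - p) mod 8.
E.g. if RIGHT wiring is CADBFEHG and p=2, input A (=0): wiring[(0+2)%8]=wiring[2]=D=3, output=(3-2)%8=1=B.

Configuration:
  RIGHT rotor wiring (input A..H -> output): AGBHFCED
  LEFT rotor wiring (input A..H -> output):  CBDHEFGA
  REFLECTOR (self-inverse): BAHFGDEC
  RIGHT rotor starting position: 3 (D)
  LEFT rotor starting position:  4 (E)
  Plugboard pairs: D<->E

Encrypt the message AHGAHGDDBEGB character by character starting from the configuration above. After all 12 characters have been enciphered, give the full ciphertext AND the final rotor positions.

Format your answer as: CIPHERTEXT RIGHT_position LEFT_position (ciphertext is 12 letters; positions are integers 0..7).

Char 1 ('A'): step: R->4, L=4; A->plug->A->R->B->L->B->refl->A->L'->A->R'->C->plug->C
Char 2 ('H'): step: R->5, L=4; H->plug->H->R->A->L->A->refl->B->L'->B->R'->E->plug->D
Char 3 ('G'): step: R->6, L=4; G->plug->G->R->H->L->D->refl->F->L'->F->R'->B->plug->B
Char 4 ('A'): step: R->7, L=4; A->plug->A->R->E->L->G->refl->E->L'->D->R'->G->plug->G
Char 5 ('H'): step: R->0, L->5 (L advanced); H->plug->H->R->D->L->F->refl->D->L'->C->R'->F->plug->F
Char 6 ('G'): step: R->1, L=5; G->plug->G->R->C->L->D->refl->F->L'->D->R'->F->plug->F
Char 7 ('D'): step: R->2, L=5; D->plug->E->R->C->L->D->refl->F->L'->D->R'->C->plug->C
Char 8 ('D'): step: R->3, L=5; D->plug->E->R->A->L->A->refl->B->L'->B->R'->D->plug->E
Char 9 ('B'): step: R->4, L=5; B->plug->B->R->G->L->C->refl->H->L'->H->R'->D->plug->E
Char 10 ('E'): step: R->5, L=5; E->plug->D->R->D->L->F->refl->D->L'->C->R'->G->plug->G
Char 11 ('G'): step: R->6, L=5; G->plug->G->R->H->L->H->refl->C->L'->G->R'->A->plug->A
Char 12 ('B'): step: R->7, L=5; B->plug->B->R->B->L->B->refl->A->L'->A->R'->E->plug->D
Final: ciphertext=CDBGFFCEEGAD, RIGHT=7, LEFT=5

Answer: CDBGFFCEEGAD 7 5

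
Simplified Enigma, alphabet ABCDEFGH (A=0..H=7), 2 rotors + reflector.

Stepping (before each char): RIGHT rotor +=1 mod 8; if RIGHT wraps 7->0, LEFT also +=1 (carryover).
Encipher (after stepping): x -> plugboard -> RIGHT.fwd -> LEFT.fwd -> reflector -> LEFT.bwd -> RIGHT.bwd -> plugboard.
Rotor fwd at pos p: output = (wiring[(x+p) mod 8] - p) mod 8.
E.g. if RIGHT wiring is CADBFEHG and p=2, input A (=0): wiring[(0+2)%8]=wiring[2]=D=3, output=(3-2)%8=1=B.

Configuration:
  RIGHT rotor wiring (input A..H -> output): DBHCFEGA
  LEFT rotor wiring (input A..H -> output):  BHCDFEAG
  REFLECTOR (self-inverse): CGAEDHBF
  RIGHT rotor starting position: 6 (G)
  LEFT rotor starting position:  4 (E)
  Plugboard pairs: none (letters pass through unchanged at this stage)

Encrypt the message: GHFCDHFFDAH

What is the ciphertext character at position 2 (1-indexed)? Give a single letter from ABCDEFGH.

Char 1 ('G'): step: R->7, L=4; G->plug->G->R->F->L->D->refl->E->L'->C->R'->C->plug->C
Char 2 ('H'): step: R->0, L->5 (L advanced); H->plug->H->R->A->L->H->refl->F->L'->F->R'->E->plug->E

E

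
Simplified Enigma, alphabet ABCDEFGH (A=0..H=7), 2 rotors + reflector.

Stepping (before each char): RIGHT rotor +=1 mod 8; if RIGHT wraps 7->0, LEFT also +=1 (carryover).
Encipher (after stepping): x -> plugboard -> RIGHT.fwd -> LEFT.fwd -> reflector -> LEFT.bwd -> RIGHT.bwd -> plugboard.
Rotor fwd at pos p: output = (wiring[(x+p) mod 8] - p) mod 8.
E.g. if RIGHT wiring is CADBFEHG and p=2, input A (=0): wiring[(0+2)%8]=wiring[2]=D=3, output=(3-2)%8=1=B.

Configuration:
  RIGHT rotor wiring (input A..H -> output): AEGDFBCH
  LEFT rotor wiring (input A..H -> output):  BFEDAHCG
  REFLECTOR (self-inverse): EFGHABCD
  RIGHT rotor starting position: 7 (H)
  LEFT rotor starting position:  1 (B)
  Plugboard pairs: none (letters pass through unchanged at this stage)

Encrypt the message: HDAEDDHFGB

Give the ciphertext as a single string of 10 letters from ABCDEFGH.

Char 1 ('H'): step: R->0, L->2 (L advanced); H->plug->H->R->H->L->D->refl->H->L'->G->R'->C->plug->C
Char 2 ('D'): step: R->1, L=2; D->plug->D->R->E->L->A->refl->E->L'->F->R'->B->plug->B
Char 3 ('A'): step: R->2, L=2; A->plug->A->R->E->L->A->refl->E->L'->F->R'->F->plug->F
Char 4 ('E'): step: R->3, L=2; E->plug->E->R->E->L->A->refl->E->L'->F->R'->F->plug->F
Char 5 ('D'): step: R->4, L=2; D->plug->D->R->D->L->F->refl->B->L'->B->R'->A->plug->A
Char 6 ('D'): step: R->5, L=2; D->plug->D->R->D->L->F->refl->B->L'->B->R'->F->plug->F
Char 7 ('H'): step: R->6, L=2; H->plug->H->R->D->L->F->refl->B->L'->B->R'->B->plug->B
Char 8 ('F'): step: R->7, L=2; F->plug->F->R->G->L->H->refl->D->L'->H->R'->D->plug->D
Char 9 ('G'): step: R->0, L->3 (L advanced); G->plug->G->R->C->L->E->refl->A->L'->A->R'->A->plug->A
Char 10 ('B'): step: R->1, L=3; B->plug->B->R->F->L->G->refl->C->L'->G->R'->G->plug->G

Answer: CBFFAFBDAG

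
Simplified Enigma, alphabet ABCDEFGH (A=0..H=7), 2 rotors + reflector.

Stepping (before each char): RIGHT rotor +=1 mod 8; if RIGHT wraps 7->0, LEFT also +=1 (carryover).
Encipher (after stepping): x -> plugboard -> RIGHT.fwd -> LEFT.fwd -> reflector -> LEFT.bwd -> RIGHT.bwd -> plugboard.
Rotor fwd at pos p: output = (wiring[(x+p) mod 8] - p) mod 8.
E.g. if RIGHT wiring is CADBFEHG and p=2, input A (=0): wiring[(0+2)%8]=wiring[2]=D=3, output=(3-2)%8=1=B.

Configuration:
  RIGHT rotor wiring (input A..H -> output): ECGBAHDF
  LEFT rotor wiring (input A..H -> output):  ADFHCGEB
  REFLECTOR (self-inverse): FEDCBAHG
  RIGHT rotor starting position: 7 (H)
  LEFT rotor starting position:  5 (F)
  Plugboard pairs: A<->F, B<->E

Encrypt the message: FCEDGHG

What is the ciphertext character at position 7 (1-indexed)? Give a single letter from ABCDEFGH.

Char 1 ('F'): step: R->0, L->6 (L advanced); F->plug->A->R->E->L->H->refl->G->L'->A->R'->E->plug->B
Char 2 ('C'): step: R->1, L=6; C->plug->C->R->A->L->G->refl->H->L'->E->R'->G->plug->G
Char 3 ('E'): step: R->2, L=6; E->plug->B->R->H->L->A->refl->F->L'->D->R'->F->plug->A
Char 4 ('D'): step: R->3, L=6; D->plug->D->R->A->L->G->refl->H->L'->E->R'->C->plug->C
Char 5 ('G'): step: R->4, L=6; G->plug->G->R->C->L->C->refl->D->L'->B->R'->D->plug->D
Char 6 ('H'): step: R->5, L=6; H->plug->H->R->D->L->F->refl->A->L'->H->R'->D->plug->D
Char 7 ('G'): step: R->6, L=6; G->plug->G->R->C->L->C->refl->D->L'->B->R'->H->plug->H

H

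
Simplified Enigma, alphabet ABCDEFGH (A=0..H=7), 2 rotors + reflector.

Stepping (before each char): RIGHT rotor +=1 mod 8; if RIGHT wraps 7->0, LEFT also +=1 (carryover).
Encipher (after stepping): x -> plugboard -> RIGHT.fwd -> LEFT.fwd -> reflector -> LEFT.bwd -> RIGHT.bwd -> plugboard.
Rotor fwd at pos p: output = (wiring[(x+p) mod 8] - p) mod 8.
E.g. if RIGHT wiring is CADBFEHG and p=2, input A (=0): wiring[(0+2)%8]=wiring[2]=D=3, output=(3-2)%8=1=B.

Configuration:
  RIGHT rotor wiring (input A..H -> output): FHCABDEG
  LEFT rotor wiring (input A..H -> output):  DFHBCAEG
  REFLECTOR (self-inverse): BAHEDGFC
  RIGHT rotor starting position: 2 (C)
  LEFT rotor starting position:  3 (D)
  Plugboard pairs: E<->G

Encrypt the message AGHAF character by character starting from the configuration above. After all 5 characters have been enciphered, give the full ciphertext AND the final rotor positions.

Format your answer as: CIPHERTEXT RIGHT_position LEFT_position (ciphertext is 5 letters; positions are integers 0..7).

Answer: GEBDC 7 3

Derivation:
Char 1 ('A'): step: R->3, L=3; A->plug->A->R->F->L->A->refl->B->L'->D->R'->E->plug->G
Char 2 ('G'): step: R->4, L=3; G->plug->E->R->B->L->H->refl->C->L'->G->R'->G->plug->E
Char 3 ('H'): step: R->5, L=3; H->plug->H->R->E->L->D->refl->E->L'->H->R'->B->plug->B
Char 4 ('A'): step: R->6, L=3; A->plug->A->R->G->L->C->refl->H->L'->B->R'->D->plug->D
Char 5 ('F'): step: R->7, L=3; F->plug->F->R->C->L->F->refl->G->L'->A->R'->C->plug->C
Final: ciphertext=GEBDC, RIGHT=7, LEFT=3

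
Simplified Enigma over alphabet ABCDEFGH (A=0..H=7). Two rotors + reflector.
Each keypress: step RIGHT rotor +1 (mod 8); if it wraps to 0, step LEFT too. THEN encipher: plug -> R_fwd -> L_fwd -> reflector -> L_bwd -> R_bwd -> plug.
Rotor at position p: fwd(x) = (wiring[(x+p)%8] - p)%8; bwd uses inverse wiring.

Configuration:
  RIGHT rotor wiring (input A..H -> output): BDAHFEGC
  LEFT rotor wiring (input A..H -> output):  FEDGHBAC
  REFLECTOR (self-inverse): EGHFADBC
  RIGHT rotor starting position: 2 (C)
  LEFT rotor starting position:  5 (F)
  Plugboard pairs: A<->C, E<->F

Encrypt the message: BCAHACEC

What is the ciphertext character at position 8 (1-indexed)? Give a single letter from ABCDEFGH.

Char 1 ('B'): step: R->3, L=5; B->plug->B->R->C->L->F->refl->D->L'->B->R'->C->plug->A
Char 2 ('C'): step: R->4, L=5; C->plug->A->R->B->L->D->refl->F->L'->C->R'->C->plug->A
Char 3 ('A'): step: R->5, L=5; A->plug->C->R->F->L->G->refl->B->L'->G->R'->E->plug->F
Char 4 ('H'): step: R->6, L=5; H->plug->H->R->G->L->B->refl->G->L'->F->R'->D->plug->D
Char 5 ('A'): step: R->7, L=5; A->plug->C->R->E->L->H->refl->C->L'->H->R'->H->plug->H
Char 6 ('C'): step: R->0, L->6 (L advanced); C->plug->A->R->B->L->E->refl->A->L'->F->R'->E->plug->F
Char 7 ('E'): step: R->1, L=6; E->plug->F->R->F->L->A->refl->E->L'->B->R'->G->plug->G
Char 8 ('C'): step: R->2, L=6; C->plug->A->R->G->L->B->refl->G->L'->D->R'->C->plug->A

A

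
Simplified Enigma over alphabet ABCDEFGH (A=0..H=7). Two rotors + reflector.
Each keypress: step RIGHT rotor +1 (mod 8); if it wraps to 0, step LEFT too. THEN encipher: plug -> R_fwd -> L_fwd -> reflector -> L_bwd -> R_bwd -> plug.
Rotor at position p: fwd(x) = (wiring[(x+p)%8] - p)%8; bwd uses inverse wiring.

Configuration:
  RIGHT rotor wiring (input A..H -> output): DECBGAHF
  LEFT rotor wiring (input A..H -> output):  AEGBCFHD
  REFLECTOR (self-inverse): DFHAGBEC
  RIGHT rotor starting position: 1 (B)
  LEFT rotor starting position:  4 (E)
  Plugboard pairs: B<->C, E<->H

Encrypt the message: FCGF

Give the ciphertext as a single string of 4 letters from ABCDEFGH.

Answer: DABC

Derivation:
Char 1 ('F'): step: R->2, L=4; F->plug->F->R->D->L->H->refl->C->L'->G->R'->D->plug->D
Char 2 ('C'): step: R->3, L=4; C->plug->B->R->D->L->H->refl->C->L'->G->R'->A->plug->A
Char 3 ('G'): step: R->4, L=4; G->plug->G->R->G->L->C->refl->H->L'->D->R'->C->plug->B
Char 4 ('F'): step: R->5, L=4; F->plug->F->R->F->L->A->refl->D->L'->C->R'->B->plug->C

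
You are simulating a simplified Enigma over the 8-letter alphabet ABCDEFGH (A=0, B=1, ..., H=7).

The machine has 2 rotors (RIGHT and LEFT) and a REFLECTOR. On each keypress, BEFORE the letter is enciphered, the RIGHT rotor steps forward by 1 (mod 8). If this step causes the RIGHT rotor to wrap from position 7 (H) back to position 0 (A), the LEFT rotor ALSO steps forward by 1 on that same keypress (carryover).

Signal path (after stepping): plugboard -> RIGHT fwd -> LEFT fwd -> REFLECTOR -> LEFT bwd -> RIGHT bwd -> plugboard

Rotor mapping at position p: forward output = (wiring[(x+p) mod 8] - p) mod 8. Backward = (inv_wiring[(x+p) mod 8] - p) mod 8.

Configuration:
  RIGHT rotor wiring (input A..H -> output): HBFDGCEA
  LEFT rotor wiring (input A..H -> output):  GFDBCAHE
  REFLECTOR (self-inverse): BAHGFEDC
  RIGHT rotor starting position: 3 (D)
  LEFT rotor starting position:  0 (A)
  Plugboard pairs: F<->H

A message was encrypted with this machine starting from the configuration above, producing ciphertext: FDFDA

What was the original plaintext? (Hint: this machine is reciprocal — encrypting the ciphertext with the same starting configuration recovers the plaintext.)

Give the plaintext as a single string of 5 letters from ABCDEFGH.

Answer: GHAEF

Derivation:
Char 1 ('F'): step: R->4, L=0; F->plug->H->R->H->L->E->refl->F->L'->B->R'->G->plug->G
Char 2 ('D'): step: R->5, L=0; D->plug->D->R->C->L->D->refl->G->L'->A->R'->F->plug->H
Char 3 ('F'): step: R->6, L=0; F->plug->H->R->E->L->C->refl->H->L'->G->R'->A->plug->A
Char 4 ('D'): step: R->7, L=0; D->plug->D->R->G->L->H->refl->C->L'->E->R'->E->plug->E
Char 5 ('A'): step: R->0, L->1 (L advanced); A->plug->A->R->H->L->F->refl->E->L'->A->R'->H->plug->F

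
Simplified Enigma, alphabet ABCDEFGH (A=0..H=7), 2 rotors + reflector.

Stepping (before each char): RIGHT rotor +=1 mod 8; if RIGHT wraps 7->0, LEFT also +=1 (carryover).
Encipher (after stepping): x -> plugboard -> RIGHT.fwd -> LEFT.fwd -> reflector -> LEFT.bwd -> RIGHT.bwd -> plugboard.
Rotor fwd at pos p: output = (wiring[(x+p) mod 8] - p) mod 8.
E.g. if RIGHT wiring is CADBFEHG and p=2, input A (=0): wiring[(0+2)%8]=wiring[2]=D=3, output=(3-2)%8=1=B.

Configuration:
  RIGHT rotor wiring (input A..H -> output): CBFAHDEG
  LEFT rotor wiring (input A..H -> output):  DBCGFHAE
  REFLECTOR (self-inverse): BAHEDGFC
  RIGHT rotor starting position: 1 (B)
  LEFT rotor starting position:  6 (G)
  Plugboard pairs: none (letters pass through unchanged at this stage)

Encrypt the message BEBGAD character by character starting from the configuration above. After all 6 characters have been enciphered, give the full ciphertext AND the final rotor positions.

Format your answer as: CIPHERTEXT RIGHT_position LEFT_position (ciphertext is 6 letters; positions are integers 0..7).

Answer: GBFEBF 7 6

Derivation:
Char 1 ('B'): step: R->2, L=6; B->plug->B->R->G->L->H->refl->C->L'->A->R'->G->plug->G
Char 2 ('E'): step: R->3, L=6; E->plug->E->R->D->L->D->refl->E->L'->E->R'->B->plug->B
Char 3 ('B'): step: R->4, L=6; B->plug->B->R->H->L->B->refl->A->L'->F->R'->F->plug->F
Char 4 ('G'): step: R->5, L=6; G->plug->G->R->D->L->D->refl->E->L'->E->R'->E->plug->E
Char 5 ('A'): step: R->6, L=6; A->plug->A->R->G->L->H->refl->C->L'->A->R'->B->plug->B
Char 6 ('D'): step: R->7, L=6; D->plug->D->R->G->L->H->refl->C->L'->A->R'->F->plug->F
Final: ciphertext=GBFEBF, RIGHT=7, LEFT=6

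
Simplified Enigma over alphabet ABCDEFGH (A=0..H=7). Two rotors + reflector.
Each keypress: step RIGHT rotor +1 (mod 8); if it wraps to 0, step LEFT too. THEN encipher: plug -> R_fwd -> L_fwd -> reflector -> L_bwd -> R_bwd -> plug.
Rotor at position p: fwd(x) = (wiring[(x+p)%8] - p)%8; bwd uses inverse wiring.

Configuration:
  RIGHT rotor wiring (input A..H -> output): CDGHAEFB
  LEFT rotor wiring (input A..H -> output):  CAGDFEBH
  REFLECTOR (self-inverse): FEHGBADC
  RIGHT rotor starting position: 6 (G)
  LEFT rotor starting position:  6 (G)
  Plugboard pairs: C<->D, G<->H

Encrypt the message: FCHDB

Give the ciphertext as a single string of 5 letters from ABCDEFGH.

Answer: ABDHD

Derivation:
Char 1 ('F'): step: R->7, L=6; F->plug->F->R->B->L->B->refl->E->L'->C->R'->A->plug->A
Char 2 ('C'): step: R->0, L->7 (L advanced); C->plug->D->R->H->L->C->refl->H->L'->D->R'->B->plug->B
Char 3 ('H'): step: R->1, L=7; H->plug->G->R->A->L->A->refl->F->L'->G->R'->C->plug->D
Char 4 ('D'): step: R->2, L=7; D->plug->C->R->G->L->F->refl->A->L'->A->R'->G->plug->H
Char 5 ('B'): step: R->3, L=7; B->plug->B->R->F->L->G->refl->D->L'->B->R'->C->plug->D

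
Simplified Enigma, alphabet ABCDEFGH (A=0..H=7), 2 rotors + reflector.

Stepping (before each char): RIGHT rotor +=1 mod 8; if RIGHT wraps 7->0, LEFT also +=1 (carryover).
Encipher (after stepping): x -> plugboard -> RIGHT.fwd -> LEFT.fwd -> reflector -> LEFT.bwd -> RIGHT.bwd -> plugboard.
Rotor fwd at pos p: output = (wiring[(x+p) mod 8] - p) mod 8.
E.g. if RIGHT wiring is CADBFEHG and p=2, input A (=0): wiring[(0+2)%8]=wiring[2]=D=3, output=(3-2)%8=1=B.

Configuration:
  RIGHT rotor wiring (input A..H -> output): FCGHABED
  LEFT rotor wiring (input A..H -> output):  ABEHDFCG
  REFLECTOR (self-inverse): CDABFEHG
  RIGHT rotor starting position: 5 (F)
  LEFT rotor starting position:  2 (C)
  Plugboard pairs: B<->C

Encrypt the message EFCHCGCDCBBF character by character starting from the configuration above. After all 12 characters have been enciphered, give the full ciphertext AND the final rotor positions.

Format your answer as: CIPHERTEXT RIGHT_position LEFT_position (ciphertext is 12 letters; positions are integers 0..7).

Char 1 ('E'): step: R->6, L=2; E->plug->E->R->A->L->C->refl->A->L'->E->R'->D->plug->D
Char 2 ('F'): step: R->7, L=2; F->plug->F->R->B->L->F->refl->E->L'->F->R'->H->plug->H
Char 3 ('C'): step: R->0, L->3 (L advanced); C->plug->B->R->C->L->C->refl->A->L'->B->R'->F->plug->F
Char 4 ('H'): step: R->1, L=3; H->plug->H->R->E->L->D->refl->B->L'->H->R'->D->plug->D
Char 5 ('C'): step: R->2, L=3; C->plug->B->R->F->L->F->refl->E->L'->A->R'->H->plug->H
Char 6 ('G'): step: R->3, L=3; G->plug->G->R->H->L->B->refl->D->L'->E->R'->A->plug->A
Char 7 ('C'): step: R->4, L=3; C->plug->B->R->F->L->F->refl->E->L'->A->R'->C->plug->B
Char 8 ('D'): step: R->5, L=3; D->plug->D->R->A->L->E->refl->F->L'->F->R'->E->plug->E
Char 9 ('C'): step: R->6, L=3; C->plug->B->R->F->L->F->refl->E->L'->A->R'->E->plug->E
Char 10 ('B'): step: R->7, L=3; B->plug->C->R->D->L->H->refl->G->L'->G->R'->B->plug->C
Char 11 ('B'): step: R->0, L->4 (L advanced); B->plug->C->R->G->L->A->refl->C->L'->D->R'->H->plug->H
Char 12 ('F'): step: R->1, L=4; F->plug->F->R->D->L->C->refl->A->L'->G->R'->C->plug->B
Final: ciphertext=DHFDHABEECHB, RIGHT=1, LEFT=4

Answer: DHFDHABEECHB 1 4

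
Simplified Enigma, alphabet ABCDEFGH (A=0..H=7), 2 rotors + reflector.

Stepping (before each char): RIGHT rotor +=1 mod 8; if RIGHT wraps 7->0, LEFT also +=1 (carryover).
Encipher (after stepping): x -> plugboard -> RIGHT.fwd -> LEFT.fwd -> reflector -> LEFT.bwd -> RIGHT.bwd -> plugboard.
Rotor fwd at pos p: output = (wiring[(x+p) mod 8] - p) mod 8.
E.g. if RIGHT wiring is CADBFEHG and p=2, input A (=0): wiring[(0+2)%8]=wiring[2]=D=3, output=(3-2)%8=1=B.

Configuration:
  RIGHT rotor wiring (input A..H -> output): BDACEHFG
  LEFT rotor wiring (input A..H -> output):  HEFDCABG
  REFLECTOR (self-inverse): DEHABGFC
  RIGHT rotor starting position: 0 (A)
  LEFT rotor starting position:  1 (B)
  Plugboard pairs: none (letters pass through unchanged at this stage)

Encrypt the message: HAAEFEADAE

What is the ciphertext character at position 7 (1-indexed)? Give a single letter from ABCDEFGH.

Char 1 ('H'): step: R->1, L=1; H->plug->H->R->A->L->D->refl->A->L'->F->R'->G->plug->G
Char 2 ('A'): step: R->2, L=1; A->plug->A->R->G->L->F->refl->G->L'->H->R'->G->plug->G
Char 3 ('A'): step: R->3, L=1; A->plug->A->R->H->L->G->refl->F->L'->G->R'->F->plug->F
Char 4 ('E'): step: R->4, L=1; E->plug->E->R->F->L->A->refl->D->L'->A->R'->A->plug->A
Char 5 ('F'): step: R->5, L=1; F->plug->F->R->D->L->B->refl->E->L'->B->R'->C->plug->C
Char 6 ('E'): step: R->6, L=1; E->plug->E->R->C->L->C->refl->H->L'->E->R'->F->plug->F
Char 7 ('A'): step: R->7, L=1; A->plug->A->R->H->L->G->refl->F->L'->G->R'->H->plug->H

H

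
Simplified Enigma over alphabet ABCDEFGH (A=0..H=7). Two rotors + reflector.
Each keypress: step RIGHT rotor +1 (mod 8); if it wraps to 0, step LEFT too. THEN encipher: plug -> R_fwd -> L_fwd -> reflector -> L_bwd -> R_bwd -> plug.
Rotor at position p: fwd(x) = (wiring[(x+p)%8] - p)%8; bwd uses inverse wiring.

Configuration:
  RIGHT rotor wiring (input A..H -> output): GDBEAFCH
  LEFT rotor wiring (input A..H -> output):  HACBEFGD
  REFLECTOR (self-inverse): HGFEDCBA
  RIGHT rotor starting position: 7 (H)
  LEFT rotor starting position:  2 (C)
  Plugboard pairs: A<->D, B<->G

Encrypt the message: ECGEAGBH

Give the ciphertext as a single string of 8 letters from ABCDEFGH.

Answer: CHCABHFE

Derivation:
Char 1 ('E'): step: R->0, L->3 (L advanced); E->plug->E->R->A->L->G->refl->B->L'->B->R'->C->plug->C
Char 2 ('C'): step: R->1, L=3; C->plug->C->R->D->L->D->refl->E->L'->F->R'->H->plug->H
Char 3 ('G'): step: R->2, L=3; G->plug->B->R->C->L->C->refl->F->L'->G->R'->C->plug->C
Char 4 ('E'): step: R->3, L=3; E->plug->E->R->E->L->A->refl->H->L'->H->R'->D->plug->A
Char 5 ('A'): step: R->4, L=3; A->plug->D->R->D->L->D->refl->E->L'->F->R'->G->plug->B
Char 6 ('G'): step: R->5, L=3; G->plug->B->R->F->L->E->refl->D->L'->D->R'->H->plug->H
Char 7 ('B'): step: R->6, L=3; B->plug->G->R->C->L->C->refl->F->L'->G->R'->F->plug->F
Char 8 ('H'): step: R->7, L=3; H->plug->H->R->D->L->D->refl->E->L'->F->R'->E->plug->E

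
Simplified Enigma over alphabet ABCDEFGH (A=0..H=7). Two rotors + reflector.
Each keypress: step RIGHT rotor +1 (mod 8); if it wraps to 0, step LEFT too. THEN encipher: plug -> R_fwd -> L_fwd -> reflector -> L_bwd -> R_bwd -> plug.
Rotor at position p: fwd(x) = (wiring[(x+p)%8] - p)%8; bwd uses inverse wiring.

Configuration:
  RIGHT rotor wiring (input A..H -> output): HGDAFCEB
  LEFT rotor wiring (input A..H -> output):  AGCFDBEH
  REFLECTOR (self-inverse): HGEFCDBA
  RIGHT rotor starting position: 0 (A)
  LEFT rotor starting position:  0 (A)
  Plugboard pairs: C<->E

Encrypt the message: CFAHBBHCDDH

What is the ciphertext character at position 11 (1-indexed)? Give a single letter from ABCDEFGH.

Char 1 ('C'): step: R->1, L=0; C->plug->E->R->B->L->G->refl->B->L'->F->R'->A->plug->A
Char 2 ('F'): step: R->2, L=0; F->plug->F->R->H->L->H->refl->A->L'->A->R'->D->plug->D
Char 3 ('A'): step: R->3, L=0; A->plug->A->R->F->L->B->refl->G->L'->B->R'->D->plug->D
Char 4 ('H'): step: R->4, L=0; H->plug->H->R->E->L->D->refl->F->L'->D->R'->E->plug->C
Char 5 ('B'): step: R->5, L=0; B->plug->B->R->H->L->H->refl->A->L'->A->R'->H->plug->H
Char 6 ('B'): step: R->6, L=0; B->plug->B->R->D->L->F->refl->D->L'->E->R'->H->plug->H
Char 7 ('H'): step: R->7, L=0; H->plug->H->R->F->L->B->refl->G->L'->B->R'->E->plug->C
Char 8 ('C'): step: R->0, L->1 (L advanced); C->plug->E->R->F->L->D->refl->F->L'->A->R'->D->plug->D
Char 9 ('D'): step: R->1, L=1; D->plug->D->R->E->L->A->refl->H->L'->H->R'->C->plug->E
Char 10 ('D'): step: R->2, L=1; D->plug->D->R->A->L->F->refl->D->L'->F->R'->G->plug->G
Char 11 ('H'): step: R->3, L=1; H->plug->H->R->A->L->F->refl->D->L'->F->R'->A->plug->A

A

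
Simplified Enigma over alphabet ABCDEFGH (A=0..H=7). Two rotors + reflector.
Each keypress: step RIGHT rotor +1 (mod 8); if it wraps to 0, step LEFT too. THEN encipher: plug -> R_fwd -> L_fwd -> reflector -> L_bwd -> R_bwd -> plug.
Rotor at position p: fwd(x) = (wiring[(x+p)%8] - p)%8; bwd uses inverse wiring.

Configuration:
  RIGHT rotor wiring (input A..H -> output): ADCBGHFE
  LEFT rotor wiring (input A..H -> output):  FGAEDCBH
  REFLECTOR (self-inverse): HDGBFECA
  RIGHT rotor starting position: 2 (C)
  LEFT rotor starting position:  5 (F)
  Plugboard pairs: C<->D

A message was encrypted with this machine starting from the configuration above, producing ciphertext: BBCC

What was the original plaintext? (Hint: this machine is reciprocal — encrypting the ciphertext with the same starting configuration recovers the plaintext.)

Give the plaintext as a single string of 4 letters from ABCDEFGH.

Answer: AGEE

Derivation:
Char 1 ('B'): step: R->3, L=5; B->plug->B->R->D->L->A->refl->H->L'->G->R'->A->plug->A
Char 2 ('B'): step: R->4, L=5; B->plug->B->R->D->L->A->refl->H->L'->G->R'->G->plug->G
Char 3 ('C'): step: R->5, L=5; C->plug->D->R->D->L->A->refl->H->L'->G->R'->E->plug->E
Char 4 ('C'): step: R->6, L=5; C->plug->D->R->F->L->D->refl->B->L'->E->R'->E->plug->E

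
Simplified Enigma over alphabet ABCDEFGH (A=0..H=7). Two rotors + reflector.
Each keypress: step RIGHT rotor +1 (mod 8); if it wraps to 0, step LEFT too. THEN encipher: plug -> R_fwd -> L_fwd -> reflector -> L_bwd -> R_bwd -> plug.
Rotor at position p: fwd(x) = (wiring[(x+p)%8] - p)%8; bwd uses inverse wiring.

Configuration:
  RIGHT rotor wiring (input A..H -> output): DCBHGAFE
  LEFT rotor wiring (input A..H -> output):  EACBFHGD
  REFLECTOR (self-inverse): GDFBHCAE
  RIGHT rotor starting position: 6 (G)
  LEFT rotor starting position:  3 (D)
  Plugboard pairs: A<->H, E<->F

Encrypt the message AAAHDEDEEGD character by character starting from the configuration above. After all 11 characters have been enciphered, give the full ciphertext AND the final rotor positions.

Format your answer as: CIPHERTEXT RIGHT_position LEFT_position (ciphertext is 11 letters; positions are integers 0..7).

Answer: GFFEGBEGDEB 1 5

Derivation:
Char 1 ('A'): step: R->7, L=3; A->plug->H->R->G->L->F->refl->C->L'->B->R'->G->plug->G
Char 2 ('A'): step: R->0, L->4 (L advanced); A->plug->H->R->E->L->A->refl->G->L'->G->R'->E->plug->F
Char 3 ('A'): step: R->1, L=4; A->plug->H->R->C->L->C->refl->F->L'->H->R'->E->plug->F
Char 4 ('H'): step: R->2, L=4; H->plug->A->R->H->L->F->refl->C->L'->C->R'->F->plug->E
Char 5 ('D'): step: R->3, L=4; D->plug->D->R->C->L->C->refl->F->L'->H->R'->G->plug->G
Char 6 ('E'): step: R->4, L=4; E->plug->F->R->G->L->G->refl->A->L'->E->R'->B->plug->B
Char 7 ('D'): step: R->5, L=4; D->plug->D->R->G->L->G->refl->A->L'->E->R'->F->plug->E
Char 8 ('E'): step: R->6, L=4; E->plug->F->R->B->L->D->refl->B->L'->A->R'->G->plug->G
Char 9 ('E'): step: R->7, L=4; E->plug->F->R->H->L->F->refl->C->L'->C->R'->D->plug->D
Char 10 ('G'): step: R->0, L->5 (L advanced); G->plug->G->R->F->L->F->refl->C->L'->A->R'->F->plug->E
Char 11 ('D'): step: R->1, L=5; D->plug->D->R->F->L->F->refl->C->L'->A->R'->B->plug->B
Final: ciphertext=GFFEGBEGDEB, RIGHT=1, LEFT=5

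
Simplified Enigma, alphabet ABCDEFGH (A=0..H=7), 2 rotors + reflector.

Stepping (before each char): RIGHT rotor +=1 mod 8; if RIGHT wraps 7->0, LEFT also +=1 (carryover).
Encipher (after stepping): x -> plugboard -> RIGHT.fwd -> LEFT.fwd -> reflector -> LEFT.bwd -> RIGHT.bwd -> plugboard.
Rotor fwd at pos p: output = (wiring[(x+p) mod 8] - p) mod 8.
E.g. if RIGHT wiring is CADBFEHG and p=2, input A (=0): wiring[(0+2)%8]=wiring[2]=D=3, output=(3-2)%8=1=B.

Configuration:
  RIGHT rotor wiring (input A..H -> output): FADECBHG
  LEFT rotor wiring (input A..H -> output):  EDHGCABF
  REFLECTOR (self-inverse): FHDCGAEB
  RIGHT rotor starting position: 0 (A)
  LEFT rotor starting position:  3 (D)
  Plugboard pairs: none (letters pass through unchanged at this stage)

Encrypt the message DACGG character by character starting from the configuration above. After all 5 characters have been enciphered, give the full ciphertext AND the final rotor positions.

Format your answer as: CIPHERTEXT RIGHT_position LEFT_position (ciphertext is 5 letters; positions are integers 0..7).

Answer: GEFCE 5 3

Derivation:
Char 1 ('D'): step: R->1, L=3; D->plug->D->R->B->L->H->refl->B->L'->F->R'->G->plug->G
Char 2 ('A'): step: R->2, L=3; A->plug->A->R->B->L->H->refl->B->L'->F->R'->E->plug->E
Char 3 ('C'): step: R->3, L=3; C->plug->C->R->G->L->A->refl->F->L'->C->R'->F->plug->F
Char 4 ('G'): step: R->4, L=3; G->plug->G->R->H->L->E->refl->G->L'->D->R'->C->plug->C
Char 5 ('G'): step: R->5, L=3; G->plug->G->R->H->L->E->refl->G->L'->D->R'->E->plug->E
Final: ciphertext=GEFCE, RIGHT=5, LEFT=3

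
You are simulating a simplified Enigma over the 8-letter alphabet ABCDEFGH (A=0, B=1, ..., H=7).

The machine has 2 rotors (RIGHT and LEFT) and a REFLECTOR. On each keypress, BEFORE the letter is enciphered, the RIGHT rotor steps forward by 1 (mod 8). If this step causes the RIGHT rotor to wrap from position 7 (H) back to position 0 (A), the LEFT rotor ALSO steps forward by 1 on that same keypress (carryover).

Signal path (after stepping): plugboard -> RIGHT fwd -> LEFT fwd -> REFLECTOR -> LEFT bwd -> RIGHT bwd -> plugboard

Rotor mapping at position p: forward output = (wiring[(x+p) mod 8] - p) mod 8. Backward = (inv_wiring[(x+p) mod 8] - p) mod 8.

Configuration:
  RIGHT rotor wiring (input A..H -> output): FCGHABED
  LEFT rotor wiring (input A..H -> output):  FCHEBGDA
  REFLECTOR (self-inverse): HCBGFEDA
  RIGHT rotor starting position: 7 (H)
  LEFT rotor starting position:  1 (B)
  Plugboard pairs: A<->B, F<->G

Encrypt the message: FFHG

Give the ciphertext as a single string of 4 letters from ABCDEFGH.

Answer: GDFF

Derivation:
Char 1 ('F'): step: R->0, L->2 (L advanced); F->plug->G->R->E->L->B->refl->C->L'->B->R'->F->plug->G
Char 2 ('F'): step: R->1, L=2; F->plug->G->R->C->L->H->refl->A->L'->H->R'->D->plug->D
Char 3 ('H'): step: R->2, L=2; H->plug->H->R->A->L->F->refl->E->L'->D->R'->G->plug->F
Char 4 ('G'): step: R->3, L=2; G->plug->F->R->C->L->H->refl->A->L'->H->R'->G->plug->F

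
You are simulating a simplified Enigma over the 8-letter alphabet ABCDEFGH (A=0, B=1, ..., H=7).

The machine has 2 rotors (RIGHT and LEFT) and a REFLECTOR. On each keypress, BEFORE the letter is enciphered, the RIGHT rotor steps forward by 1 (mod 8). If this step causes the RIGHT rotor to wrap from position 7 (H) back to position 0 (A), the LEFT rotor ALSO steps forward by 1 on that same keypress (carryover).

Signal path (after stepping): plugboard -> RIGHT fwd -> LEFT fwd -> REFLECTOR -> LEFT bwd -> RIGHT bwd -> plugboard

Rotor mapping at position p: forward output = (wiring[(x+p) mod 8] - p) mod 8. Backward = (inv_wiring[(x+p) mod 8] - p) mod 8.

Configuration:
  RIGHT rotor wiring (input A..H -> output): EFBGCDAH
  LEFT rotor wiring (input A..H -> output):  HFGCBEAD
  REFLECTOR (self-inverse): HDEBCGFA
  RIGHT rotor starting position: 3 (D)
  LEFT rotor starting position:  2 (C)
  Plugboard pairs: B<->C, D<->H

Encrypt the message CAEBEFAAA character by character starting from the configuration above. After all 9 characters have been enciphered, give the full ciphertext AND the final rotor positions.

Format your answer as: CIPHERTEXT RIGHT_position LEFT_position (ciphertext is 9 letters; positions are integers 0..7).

Char 1 ('C'): step: R->4, L=2; C->plug->B->R->H->L->D->refl->B->L'->F->R'->G->plug->G
Char 2 ('A'): step: R->5, L=2; A->plug->A->R->G->L->F->refl->G->L'->E->R'->F->plug->F
Char 3 ('E'): step: R->6, L=2; E->plug->E->R->D->L->C->refl->E->L'->A->R'->F->plug->F
Char 4 ('B'): step: R->7, L=2; B->plug->C->R->G->L->F->refl->G->L'->E->R'->G->plug->G
Char 5 ('E'): step: R->0, L->3 (L advanced); E->plug->E->R->C->L->B->refl->D->L'->H->R'->H->plug->D
Char 6 ('F'): step: R->1, L=3; F->plug->F->R->H->L->D->refl->B->L'->C->R'->E->plug->E
Char 7 ('A'): step: R->2, L=3; A->plug->A->R->H->L->D->refl->B->L'->C->R'->G->plug->G
Char 8 ('A'): step: R->3, L=3; A->plug->A->R->D->L->F->refl->G->L'->B->R'->F->plug->F
Char 9 ('A'): step: R->4, L=3; A->plug->A->R->G->L->C->refl->E->L'->F->R'->G->plug->G
Final: ciphertext=GFFGDEGFG, RIGHT=4, LEFT=3

Answer: GFFGDEGFG 4 3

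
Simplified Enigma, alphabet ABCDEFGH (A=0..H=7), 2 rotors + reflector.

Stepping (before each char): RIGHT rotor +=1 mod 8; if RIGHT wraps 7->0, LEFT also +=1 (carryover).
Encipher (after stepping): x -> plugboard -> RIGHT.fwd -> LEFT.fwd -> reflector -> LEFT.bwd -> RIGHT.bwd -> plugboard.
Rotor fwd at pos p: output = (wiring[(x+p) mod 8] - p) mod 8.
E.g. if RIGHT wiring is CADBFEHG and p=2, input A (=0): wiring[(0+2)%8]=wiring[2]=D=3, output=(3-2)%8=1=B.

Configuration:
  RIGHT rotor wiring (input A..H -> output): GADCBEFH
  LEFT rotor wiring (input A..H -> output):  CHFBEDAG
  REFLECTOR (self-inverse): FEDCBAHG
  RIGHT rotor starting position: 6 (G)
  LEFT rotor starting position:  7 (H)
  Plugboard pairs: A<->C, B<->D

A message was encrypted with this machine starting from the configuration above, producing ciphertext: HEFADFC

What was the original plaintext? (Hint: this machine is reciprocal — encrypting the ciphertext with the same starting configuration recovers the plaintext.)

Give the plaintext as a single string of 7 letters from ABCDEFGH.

Char 1 ('H'): step: R->7, L=7; H->plug->H->R->G->L->E->refl->B->L'->H->R'->B->plug->D
Char 2 ('E'): step: R->0, L->0 (L advanced); E->plug->E->R->B->L->H->refl->G->L'->H->R'->H->plug->H
Char 3 ('F'): step: R->1, L=0; F->plug->F->R->E->L->E->refl->B->L'->D->R'->E->plug->E
Char 4 ('A'): step: R->2, L=0; A->plug->C->R->H->L->G->refl->H->L'->B->R'->A->plug->C
Char 5 ('D'): step: R->3, L=0; D->plug->B->R->G->L->A->refl->F->L'->C->R'->D->plug->B
Char 6 ('F'): step: R->4, L=0; F->plug->F->R->E->L->E->refl->B->L'->D->R'->D->plug->B
Char 7 ('C'): step: R->5, L=0; C->plug->A->R->H->L->G->refl->H->L'->B->R'->D->plug->B

Answer: DHECBBB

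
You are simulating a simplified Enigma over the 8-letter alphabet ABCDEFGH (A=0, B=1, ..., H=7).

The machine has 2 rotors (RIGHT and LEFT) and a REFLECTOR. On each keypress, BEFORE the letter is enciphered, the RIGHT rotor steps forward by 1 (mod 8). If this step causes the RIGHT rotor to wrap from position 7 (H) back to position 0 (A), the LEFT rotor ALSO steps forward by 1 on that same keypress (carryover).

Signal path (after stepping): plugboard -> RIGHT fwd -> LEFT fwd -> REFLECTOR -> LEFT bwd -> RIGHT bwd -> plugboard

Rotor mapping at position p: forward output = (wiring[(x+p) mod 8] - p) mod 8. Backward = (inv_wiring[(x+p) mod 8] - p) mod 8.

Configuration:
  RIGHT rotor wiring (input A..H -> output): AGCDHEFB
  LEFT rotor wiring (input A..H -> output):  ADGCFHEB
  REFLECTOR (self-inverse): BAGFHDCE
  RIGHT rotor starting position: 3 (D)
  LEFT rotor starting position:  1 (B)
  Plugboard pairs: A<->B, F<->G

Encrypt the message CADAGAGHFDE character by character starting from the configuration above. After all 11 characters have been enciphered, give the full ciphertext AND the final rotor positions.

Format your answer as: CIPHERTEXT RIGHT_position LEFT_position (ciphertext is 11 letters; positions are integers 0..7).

Answer: DCEFAHACEHH 6 2

Derivation:
Char 1 ('C'): step: R->4, L=1; C->plug->C->R->B->L->F->refl->D->L'->F->R'->D->plug->D
Char 2 ('A'): step: R->5, L=1; A->plug->B->R->A->L->C->refl->G->L'->E->R'->C->plug->C
Char 3 ('D'): step: R->6, L=1; D->plug->D->R->A->L->C->refl->G->L'->E->R'->E->plug->E
Char 4 ('A'): step: R->7, L=1; A->plug->B->R->B->L->F->refl->D->L'->F->R'->G->plug->F
Char 5 ('G'): step: R->0, L->2 (L advanced); G->plug->F->R->E->L->C->refl->G->L'->G->R'->B->plug->A
Char 6 ('A'): step: R->1, L=2; A->plug->B->R->B->L->A->refl->B->L'->H->R'->H->plug->H
Char 7 ('G'): step: R->2, L=2; G->plug->F->R->H->L->B->refl->A->L'->B->R'->B->plug->A
Char 8 ('H'): step: R->3, L=2; H->plug->H->R->H->L->B->refl->A->L'->B->R'->C->plug->C
Char 9 ('F'): step: R->4, L=2; F->plug->G->R->G->L->G->refl->C->L'->E->R'->E->plug->E
Char 10 ('D'): step: R->5, L=2; D->plug->D->R->D->L->F->refl->D->L'->C->R'->H->plug->H
Char 11 ('E'): step: R->6, L=2; E->plug->E->R->E->L->C->refl->G->L'->G->R'->H->plug->H
Final: ciphertext=DCEFAHACEHH, RIGHT=6, LEFT=2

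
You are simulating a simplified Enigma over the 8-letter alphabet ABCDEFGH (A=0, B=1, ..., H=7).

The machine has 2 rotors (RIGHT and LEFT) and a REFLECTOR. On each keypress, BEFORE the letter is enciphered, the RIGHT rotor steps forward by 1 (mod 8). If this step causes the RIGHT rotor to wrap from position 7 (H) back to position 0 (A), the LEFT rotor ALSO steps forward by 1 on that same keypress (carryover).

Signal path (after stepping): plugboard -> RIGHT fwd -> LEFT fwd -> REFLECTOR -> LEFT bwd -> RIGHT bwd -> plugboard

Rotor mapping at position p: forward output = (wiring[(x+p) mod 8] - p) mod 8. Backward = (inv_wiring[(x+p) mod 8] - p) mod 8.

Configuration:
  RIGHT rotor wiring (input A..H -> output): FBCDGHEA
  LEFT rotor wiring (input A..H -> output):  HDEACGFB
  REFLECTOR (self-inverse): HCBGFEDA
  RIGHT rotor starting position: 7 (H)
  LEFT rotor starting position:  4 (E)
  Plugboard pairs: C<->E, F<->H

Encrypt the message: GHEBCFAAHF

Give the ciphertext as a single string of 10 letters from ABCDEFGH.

Char 1 ('G'): step: R->0, L->5 (L advanced); G->plug->G->R->E->L->G->refl->D->L'->G->R'->E->plug->C
Char 2 ('H'): step: R->1, L=5; H->plug->F->R->D->L->C->refl->B->L'->A->R'->A->plug->A
Char 3 ('E'): step: R->2, L=5; E->plug->C->R->E->L->G->refl->D->L'->G->R'->F->plug->H
Char 4 ('B'): step: R->3, L=5; B->plug->B->R->D->L->C->refl->B->L'->A->R'->A->plug->A
Char 5 ('C'): step: R->4, L=5; C->plug->E->R->B->L->A->refl->H->L'->F->R'->F->plug->H
Char 6 ('F'): step: R->5, L=5; F->plug->H->R->B->L->A->refl->H->L'->F->R'->F->plug->H
Char 7 ('A'): step: R->6, L=5; A->plug->A->R->G->L->D->refl->G->L'->E->R'->E->plug->C
Char 8 ('A'): step: R->7, L=5; A->plug->A->R->B->L->A->refl->H->L'->F->R'->H->plug->F
Char 9 ('H'): step: R->0, L->6 (L advanced); H->plug->F->R->H->L->A->refl->H->L'->A->R'->H->plug->F
Char 10 ('F'): step: R->1, L=6; F->plug->H->R->E->L->G->refl->D->L'->B->R'->B->plug->B

Answer: CAHAHHCFFB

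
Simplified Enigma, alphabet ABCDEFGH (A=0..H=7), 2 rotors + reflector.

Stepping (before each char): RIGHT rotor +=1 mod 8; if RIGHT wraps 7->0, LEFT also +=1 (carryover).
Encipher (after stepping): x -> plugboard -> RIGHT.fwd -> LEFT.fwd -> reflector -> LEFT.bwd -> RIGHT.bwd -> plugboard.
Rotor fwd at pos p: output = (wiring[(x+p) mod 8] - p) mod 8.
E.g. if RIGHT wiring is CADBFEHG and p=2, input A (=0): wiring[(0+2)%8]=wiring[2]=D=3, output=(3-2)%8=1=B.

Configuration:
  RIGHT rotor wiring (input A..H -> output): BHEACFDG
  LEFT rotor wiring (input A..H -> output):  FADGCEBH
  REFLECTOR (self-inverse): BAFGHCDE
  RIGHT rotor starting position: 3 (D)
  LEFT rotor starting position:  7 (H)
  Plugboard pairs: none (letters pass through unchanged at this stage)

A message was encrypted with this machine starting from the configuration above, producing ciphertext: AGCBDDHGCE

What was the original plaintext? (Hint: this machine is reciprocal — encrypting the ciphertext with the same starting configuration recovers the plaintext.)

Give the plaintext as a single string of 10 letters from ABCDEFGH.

Char 1 ('A'): step: R->4, L=7; A->plug->A->R->G->L->F->refl->C->L'->H->R'->C->plug->C
Char 2 ('G'): step: R->5, L=7; G->plug->G->R->D->L->E->refl->H->L'->E->R'->D->plug->D
Char 3 ('C'): step: R->6, L=7; C->plug->C->R->D->L->E->refl->H->L'->E->R'->G->plug->G
Char 4 ('B'): step: R->7, L=7; B->plug->B->R->C->L->B->refl->A->L'->A->R'->C->plug->C
Char 5 ('D'): step: R->0, L->0 (L advanced); D->plug->D->R->A->L->F->refl->C->L'->E->R'->C->plug->C
Char 6 ('D'): step: R->1, L=0; D->plug->D->R->B->L->A->refl->B->L'->G->R'->A->plug->A
Char 7 ('H'): step: R->2, L=0; H->plug->H->R->F->L->E->refl->H->L'->H->R'->G->plug->G
Char 8 ('G'): step: R->3, L=0; G->plug->G->R->E->L->C->refl->F->L'->A->R'->D->plug->D
Char 9 ('C'): step: R->4, L=0; C->plug->C->R->H->L->H->refl->E->L'->F->R'->E->plug->E
Char 10 ('E'): step: R->5, L=0; E->plug->E->R->C->L->D->refl->G->L'->D->R'->G->plug->G

Answer: CDGCCAGDEG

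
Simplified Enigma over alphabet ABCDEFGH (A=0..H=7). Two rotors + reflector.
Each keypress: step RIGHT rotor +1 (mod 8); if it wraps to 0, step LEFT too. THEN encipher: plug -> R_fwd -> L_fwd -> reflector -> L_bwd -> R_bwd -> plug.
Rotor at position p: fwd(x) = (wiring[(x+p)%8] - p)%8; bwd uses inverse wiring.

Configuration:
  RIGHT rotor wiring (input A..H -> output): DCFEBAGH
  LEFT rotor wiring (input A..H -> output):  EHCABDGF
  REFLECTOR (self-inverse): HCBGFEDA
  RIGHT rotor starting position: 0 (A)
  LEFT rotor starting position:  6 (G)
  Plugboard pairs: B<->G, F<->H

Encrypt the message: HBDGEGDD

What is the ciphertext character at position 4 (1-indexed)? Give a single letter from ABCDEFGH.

Char 1 ('H'): step: R->1, L=6; H->plug->F->R->F->L->C->refl->B->L'->D->R'->C->plug->C
Char 2 ('B'): step: R->2, L=6; B->plug->G->R->B->L->H->refl->A->L'->A->R'->H->plug->F
Char 3 ('D'): step: R->3, L=6; D->plug->D->R->D->L->B->refl->C->L'->F->R'->C->plug->C
Char 4 ('G'): step: R->4, L=6; G->plug->B->R->E->L->E->refl->F->L'->H->R'->E->plug->E

E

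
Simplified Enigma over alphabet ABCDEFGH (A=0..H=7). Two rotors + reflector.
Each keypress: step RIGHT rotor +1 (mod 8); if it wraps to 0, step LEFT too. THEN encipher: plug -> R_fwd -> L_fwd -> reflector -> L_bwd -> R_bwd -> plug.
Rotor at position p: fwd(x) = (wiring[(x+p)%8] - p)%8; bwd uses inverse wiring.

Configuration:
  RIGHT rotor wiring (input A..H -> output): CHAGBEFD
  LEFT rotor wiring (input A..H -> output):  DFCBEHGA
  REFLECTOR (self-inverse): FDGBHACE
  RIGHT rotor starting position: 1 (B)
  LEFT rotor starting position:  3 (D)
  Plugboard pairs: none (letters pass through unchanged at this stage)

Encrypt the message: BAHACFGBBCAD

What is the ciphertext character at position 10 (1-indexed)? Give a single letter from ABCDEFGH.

Char 1 ('B'): step: R->2, L=3; B->plug->B->R->E->L->F->refl->A->L'->F->R'->H->plug->H
Char 2 ('A'): step: R->3, L=3; A->plug->A->R->D->L->D->refl->B->L'->B->R'->C->plug->C
Char 3 ('H'): step: R->4, L=3; H->plug->H->R->C->L->E->refl->H->L'->H->R'->D->plug->D
Char 4 ('A'): step: R->5, L=3; A->plug->A->R->H->L->H->refl->E->L'->C->R'->E->plug->E
Char 5 ('C'): step: R->6, L=3; C->plug->C->R->E->L->F->refl->A->L'->F->R'->B->plug->B
Char 6 ('F'): step: R->7, L=3; F->plug->F->R->C->L->E->refl->H->L'->H->R'->E->plug->E
Char 7 ('G'): step: R->0, L->4 (L advanced); G->plug->G->R->F->L->B->refl->D->L'->B->R'->E->plug->E
Char 8 ('B'): step: R->1, L=4; B->plug->B->R->H->L->F->refl->A->L'->A->R'->D->plug->D
Char 9 ('B'): step: R->2, L=4; B->plug->B->R->E->L->H->refl->E->L'->D->R'->E->plug->E
Char 10 ('C'): step: R->3, L=4; C->plug->C->R->B->L->D->refl->B->L'->F->R'->H->plug->H

H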